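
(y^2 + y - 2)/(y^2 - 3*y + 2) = (y + 2)/(y - 2)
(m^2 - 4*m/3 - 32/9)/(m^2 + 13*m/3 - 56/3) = (m + 4/3)/(m + 7)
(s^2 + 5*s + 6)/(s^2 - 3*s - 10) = (s + 3)/(s - 5)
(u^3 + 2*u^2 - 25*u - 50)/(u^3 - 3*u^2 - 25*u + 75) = (u + 2)/(u - 3)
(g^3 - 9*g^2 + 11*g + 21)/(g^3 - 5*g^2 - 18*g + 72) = (g^2 - 6*g - 7)/(g^2 - 2*g - 24)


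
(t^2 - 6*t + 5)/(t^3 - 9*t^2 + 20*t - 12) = (t - 5)/(t^2 - 8*t + 12)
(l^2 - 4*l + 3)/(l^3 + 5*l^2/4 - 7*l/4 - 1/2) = 4*(l - 3)/(4*l^2 + 9*l + 2)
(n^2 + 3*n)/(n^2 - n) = (n + 3)/(n - 1)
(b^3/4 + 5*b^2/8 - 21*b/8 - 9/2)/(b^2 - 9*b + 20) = (2*b^3 + 5*b^2 - 21*b - 36)/(8*(b^2 - 9*b + 20))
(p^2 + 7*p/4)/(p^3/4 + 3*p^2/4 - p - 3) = p*(4*p + 7)/(p^3 + 3*p^2 - 4*p - 12)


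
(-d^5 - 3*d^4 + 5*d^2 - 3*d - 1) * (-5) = 5*d^5 + 15*d^4 - 25*d^2 + 15*d + 5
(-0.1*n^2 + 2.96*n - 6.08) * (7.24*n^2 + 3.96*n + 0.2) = -0.724*n^4 + 21.0344*n^3 - 32.3176*n^2 - 23.4848*n - 1.216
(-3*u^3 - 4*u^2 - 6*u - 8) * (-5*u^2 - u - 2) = 15*u^5 + 23*u^4 + 40*u^3 + 54*u^2 + 20*u + 16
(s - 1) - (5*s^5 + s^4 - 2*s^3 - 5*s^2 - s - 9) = -5*s^5 - s^4 + 2*s^3 + 5*s^2 + 2*s + 8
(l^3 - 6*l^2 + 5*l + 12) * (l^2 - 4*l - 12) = l^5 - 10*l^4 + 17*l^3 + 64*l^2 - 108*l - 144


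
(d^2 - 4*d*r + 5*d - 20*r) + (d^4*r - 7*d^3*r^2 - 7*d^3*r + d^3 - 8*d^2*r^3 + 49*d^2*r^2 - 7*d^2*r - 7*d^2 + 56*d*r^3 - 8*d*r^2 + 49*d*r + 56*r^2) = d^4*r - 7*d^3*r^2 - 7*d^3*r + d^3 - 8*d^2*r^3 + 49*d^2*r^2 - 7*d^2*r - 6*d^2 + 56*d*r^3 - 8*d*r^2 + 45*d*r + 5*d + 56*r^2 - 20*r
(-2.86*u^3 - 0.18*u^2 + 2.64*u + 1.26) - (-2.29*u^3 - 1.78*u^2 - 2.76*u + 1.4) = -0.57*u^3 + 1.6*u^2 + 5.4*u - 0.14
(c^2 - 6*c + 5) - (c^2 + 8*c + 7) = -14*c - 2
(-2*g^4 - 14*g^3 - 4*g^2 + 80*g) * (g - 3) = -2*g^5 - 8*g^4 + 38*g^3 + 92*g^2 - 240*g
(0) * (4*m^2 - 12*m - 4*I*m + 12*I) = 0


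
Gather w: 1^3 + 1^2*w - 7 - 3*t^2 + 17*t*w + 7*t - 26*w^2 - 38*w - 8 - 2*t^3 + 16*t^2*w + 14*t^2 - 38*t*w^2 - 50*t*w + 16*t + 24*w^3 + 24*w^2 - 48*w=-2*t^3 + 11*t^2 + 23*t + 24*w^3 + w^2*(-38*t - 2) + w*(16*t^2 - 33*t - 85) - 14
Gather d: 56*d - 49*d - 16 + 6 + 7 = 7*d - 3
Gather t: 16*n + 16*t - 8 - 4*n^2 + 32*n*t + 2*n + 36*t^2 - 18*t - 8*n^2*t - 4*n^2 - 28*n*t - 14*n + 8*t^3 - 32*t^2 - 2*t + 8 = -8*n^2 + 4*n + 8*t^3 + 4*t^2 + t*(-8*n^2 + 4*n - 4)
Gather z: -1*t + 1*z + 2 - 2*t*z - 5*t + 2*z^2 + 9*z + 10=-6*t + 2*z^2 + z*(10 - 2*t) + 12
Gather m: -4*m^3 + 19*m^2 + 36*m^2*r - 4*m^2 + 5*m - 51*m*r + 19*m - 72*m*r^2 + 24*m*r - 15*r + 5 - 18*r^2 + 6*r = -4*m^3 + m^2*(36*r + 15) + m*(-72*r^2 - 27*r + 24) - 18*r^2 - 9*r + 5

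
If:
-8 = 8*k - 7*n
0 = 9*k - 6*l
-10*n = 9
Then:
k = -143/80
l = -429/160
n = -9/10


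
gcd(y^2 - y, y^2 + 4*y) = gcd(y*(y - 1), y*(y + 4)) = y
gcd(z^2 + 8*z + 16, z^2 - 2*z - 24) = z + 4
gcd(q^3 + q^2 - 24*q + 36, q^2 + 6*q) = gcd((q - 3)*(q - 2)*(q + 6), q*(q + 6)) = q + 6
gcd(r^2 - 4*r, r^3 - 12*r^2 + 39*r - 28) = r - 4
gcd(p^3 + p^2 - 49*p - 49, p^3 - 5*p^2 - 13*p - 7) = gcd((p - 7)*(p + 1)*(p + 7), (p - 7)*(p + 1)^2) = p^2 - 6*p - 7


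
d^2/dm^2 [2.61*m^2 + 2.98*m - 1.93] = 5.22000000000000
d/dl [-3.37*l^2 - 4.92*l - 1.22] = -6.74*l - 4.92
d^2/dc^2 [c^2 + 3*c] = 2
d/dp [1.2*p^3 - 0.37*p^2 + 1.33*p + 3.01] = 3.6*p^2 - 0.74*p + 1.33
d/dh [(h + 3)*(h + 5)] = 2*h + 8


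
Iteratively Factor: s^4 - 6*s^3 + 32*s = (s + 2)*(s^3 - 8*s^2 + 16*s) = (s - 4)*(s + 2)*(s^2 - 4*s) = (s - 4)^2*(s + 2)*(s)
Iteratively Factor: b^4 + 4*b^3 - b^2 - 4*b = (b + 1)*(b^3 + 3*b^2 - 4*b) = (b - 1)*(b + 1)*(b^2 + 4*b) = (b - 1)*(b + 1)*(b + 4)*(b)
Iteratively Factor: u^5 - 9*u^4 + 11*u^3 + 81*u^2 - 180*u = (u)*(u^4 - 9*u^3 + 11*u^2 + 81*u - 180) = u*(u - 4)*(u^3 - 5*u^2 - 9*u + 45) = u*(u - 4)*(u - 3)*(u^2 - 2*u - 15) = u*(u - 4)*(u - 3)*(u + 3)*(u - 5)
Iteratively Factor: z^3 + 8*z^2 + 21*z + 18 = (z + 2)*(z^2 + 6*z + 9) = (z + 2)*(z + 3)*(z + 3)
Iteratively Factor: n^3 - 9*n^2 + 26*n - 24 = (n - 3)*(n^2 - 6*n + 8) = (n - 4)*(n - 3)*(n - 2)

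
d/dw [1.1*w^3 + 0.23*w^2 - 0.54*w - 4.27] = 3.3*w^2 + 0.46*w - 0.54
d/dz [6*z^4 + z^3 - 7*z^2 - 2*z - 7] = 24*z^3 + 3*z^2 - 14*z - 2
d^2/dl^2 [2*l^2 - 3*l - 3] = 4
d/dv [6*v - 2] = 6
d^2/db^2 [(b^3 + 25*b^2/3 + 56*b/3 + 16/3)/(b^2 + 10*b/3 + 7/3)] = 18*(-b^3 - 57*b^2 - 183*b - 159)/(27*b^6 + 270*b^5 + 1089*b^4 + 2260*b^3 + 2541*b^2 + 1470*b + 343)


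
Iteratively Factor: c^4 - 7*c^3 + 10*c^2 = (c - 2)*(c^3 - 5*c^2) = c*(c - 2)*(c^2 - 5*c) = c^2*(c - 2)*(c - 5)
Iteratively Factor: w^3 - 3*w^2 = (w - 3)*(w^2) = w*(w - 3)*(w)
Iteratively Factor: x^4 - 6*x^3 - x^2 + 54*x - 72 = (x + 3)*(x^3 - 9*x^2 + 26*x - 24) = (x - 4)*(x + 3)*(x^2 - 5*x + 6) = (x - 4)*(x - 3)*(x + 3)*(x - 2)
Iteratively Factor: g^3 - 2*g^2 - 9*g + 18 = (g + 3)*(g^2 - 5*g + 6) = (g - 3)*(g + 3)*(g - 2)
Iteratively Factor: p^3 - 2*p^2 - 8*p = (p)*(p^2 - 2*p - 8) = p*(p + 2)*(p - 4)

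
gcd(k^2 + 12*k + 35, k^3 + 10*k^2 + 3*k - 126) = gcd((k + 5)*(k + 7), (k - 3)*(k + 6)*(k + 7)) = k + 7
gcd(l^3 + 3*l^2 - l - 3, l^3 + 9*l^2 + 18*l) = l + 3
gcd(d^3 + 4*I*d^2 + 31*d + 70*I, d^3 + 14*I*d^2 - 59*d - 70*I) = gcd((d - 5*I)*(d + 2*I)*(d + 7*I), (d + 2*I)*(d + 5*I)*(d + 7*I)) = d^2 + 9*I*d - 14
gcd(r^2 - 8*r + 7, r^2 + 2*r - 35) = 1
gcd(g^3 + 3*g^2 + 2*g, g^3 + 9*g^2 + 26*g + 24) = g + 2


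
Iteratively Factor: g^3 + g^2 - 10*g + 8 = (g + 4)*(g^2 - 3*g + 2) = (g - 1)*(g + 4)*(g - 2)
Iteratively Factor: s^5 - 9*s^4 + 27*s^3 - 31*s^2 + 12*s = (s - 4)*(s^4 - 5*s^3 + 7*s^2 - 3*s) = (s - 4)*(s - 3)*(s^3 - 2*s^2 + s) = (s - 4)*(s - 3)*(s - 1)*(s^2 - s) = s*(s - 4)*(s - 3)*(s - 1)*(s - 1)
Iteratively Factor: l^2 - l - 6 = (l - 3)*(l + 2)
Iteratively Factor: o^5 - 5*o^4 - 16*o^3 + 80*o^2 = (o)*(o^4 - 5*o^3 - 16*o^2 + 80*o) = o*(o - 4)*(o^3 - o^2 - 20*o) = o^2*(o - 4)*(o^2 - o - 20) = o^2*(o - 5)*(o - 4)*(o + 4)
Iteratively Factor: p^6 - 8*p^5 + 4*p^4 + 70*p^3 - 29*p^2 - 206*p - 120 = (p + 2)*(p^5 - 10*p^4 + 24*p^3 + 22*p^2 - 73*p - 60) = (p + 1)*(p + 2)*(p^4 - 11*p^3 + 35*p^2 - 13*p - 60) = (p - 4)*(p + 1)*(p + 2)*(p^3 - 7*p^2 + 7*p + 15) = (p - 4)*(p - 3)*(p + 1)*(p + 2)*(p^2 - 4*p - 5) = (p - 4)*(p - 3)*(p + 1)^2*(p + 2)*(p - 5)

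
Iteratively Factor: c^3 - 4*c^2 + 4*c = (c - 2)*(c^2 - 2*c) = (c - 2)^2*(c)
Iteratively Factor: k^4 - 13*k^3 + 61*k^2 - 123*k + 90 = (k - 3)*(k^3 - 10*k^2 + 31*k - 30) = (k - 3)*(k - 2)*(k^2 - 8*k + 15) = (k - 5)*(k - 3)*(k - 2)*(k - 3)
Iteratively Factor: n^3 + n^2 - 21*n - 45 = (n + 3)*(n^2 - 2*n - 15) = (n - 5)*(n + 3)*(n + 3)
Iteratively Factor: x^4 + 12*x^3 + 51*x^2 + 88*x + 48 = (x + 4)*(x^3 + 8*x^2 + 19*x + 12) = (x + 1)*(x + 4)*(x^2 + 7*x + 12) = (x + 1)*(x + 4)^2*(x + 3)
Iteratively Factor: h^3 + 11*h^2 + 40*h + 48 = (h + 3)*(h^2 + 8*h + 16) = (h + 3)*(h + 4)*(h + 4)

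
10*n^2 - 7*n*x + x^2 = (-5*n + x)*(-2*n + x)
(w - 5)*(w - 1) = w^2 - 6*w + 5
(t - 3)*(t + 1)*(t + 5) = t^3 + 3*t^2 - 13*t - 15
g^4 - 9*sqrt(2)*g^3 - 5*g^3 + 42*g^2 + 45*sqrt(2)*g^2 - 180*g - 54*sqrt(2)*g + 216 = (g - 3)*(g - 2)*(g - 6*sqrt(2))*(g - 3*sqrt(2))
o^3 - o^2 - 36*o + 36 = (o - 6)*(o - 1)*(o + 6)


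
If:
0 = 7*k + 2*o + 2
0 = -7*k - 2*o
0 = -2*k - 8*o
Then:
No Solution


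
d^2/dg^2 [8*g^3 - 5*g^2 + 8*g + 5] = 48*g - 10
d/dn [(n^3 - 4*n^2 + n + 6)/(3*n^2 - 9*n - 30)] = (n^4 - 6*n^3 - 19*n^2 + 68*n + 8)/(3*(n^4 - 6*n^3 - 11*n^2 + 60*n + 100))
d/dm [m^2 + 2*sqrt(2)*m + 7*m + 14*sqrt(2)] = 2*m + 2*sqrt(2) + 7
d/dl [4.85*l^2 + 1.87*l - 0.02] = 9.7*l + 1.87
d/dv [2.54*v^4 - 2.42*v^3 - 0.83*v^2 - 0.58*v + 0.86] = 10.16*v^3 - 7.26*v^2 - 1.66*v - 0.58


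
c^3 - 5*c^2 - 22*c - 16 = (c - 8)*(c + 1)*(c + 2)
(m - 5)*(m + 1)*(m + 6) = m^3 + 2*m^2 - 29*m - 30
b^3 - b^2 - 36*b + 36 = (b - 6)*(b - 1)*(b + 6)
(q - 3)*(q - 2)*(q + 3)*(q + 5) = q^4 + 3*q^3 - 19*q^2 - 27*q + 90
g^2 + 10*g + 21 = (g + 3)*(g + 7)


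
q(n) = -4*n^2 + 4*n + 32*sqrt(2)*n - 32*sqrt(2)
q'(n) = -8*n + 4 + 32*sqrt(2)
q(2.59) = 55.48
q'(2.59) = 28.53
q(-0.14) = -52.23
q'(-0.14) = 50.37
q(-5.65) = -451.23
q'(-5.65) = 94.45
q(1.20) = 8.09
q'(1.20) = 39.65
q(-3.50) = -266.65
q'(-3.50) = 77.25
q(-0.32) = -61.43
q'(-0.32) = 51.81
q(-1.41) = -122.66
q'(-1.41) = 60.53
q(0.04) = -43.29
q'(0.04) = 48.93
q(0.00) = -45.25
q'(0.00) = 49.25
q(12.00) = -30.20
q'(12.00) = -46.75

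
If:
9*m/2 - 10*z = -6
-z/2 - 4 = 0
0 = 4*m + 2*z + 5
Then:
No Solution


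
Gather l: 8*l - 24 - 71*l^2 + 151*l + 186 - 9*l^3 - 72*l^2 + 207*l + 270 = -9*l^3 - 143*l^2 + 366*l + 432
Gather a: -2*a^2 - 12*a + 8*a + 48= -2*a^2 - 4*a + 48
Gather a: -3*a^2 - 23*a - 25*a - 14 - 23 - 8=-3*a^2 - 48*a - 45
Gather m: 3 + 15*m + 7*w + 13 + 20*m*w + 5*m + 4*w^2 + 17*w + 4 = m*(20*w + 20) + 4*w^2 + 24*w + 20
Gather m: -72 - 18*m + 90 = 18 - 18*m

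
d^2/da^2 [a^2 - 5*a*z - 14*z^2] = 2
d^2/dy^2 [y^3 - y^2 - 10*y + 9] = 6*y - 2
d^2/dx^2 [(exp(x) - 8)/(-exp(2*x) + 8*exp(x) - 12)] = (-exp(4*x) + 24*exp(3*x) - 120*exp(2*x) + 32*exp(x) + 624)*exp(x)/(exp(6*x) - 24*exp(5*x) + 228*exp(4*x) - 1088*exp(3*x) + 2736*exp(2*x) - 3456*exp(x) + 1728)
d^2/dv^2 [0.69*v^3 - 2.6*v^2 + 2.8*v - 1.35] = 4.14*v - 5.2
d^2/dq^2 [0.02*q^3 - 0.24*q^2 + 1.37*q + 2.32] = 0.12*q - 0.48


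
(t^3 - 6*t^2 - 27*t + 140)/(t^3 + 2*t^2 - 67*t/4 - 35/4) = 4*(t^2 - 11*t + 28)/(4*t^2 - 12*t - 7)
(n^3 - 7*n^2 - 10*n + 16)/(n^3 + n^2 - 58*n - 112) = (n - 1)/(n + 7)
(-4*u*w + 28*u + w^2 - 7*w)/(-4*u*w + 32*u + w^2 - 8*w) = (w - 7)/(w - 8)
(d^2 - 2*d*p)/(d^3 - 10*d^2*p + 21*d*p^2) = (d - 2*p)/(d^2 - 10*d*p + 21*p^2)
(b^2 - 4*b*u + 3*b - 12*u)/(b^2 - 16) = (b^2 - 4*b*u + 3*b - 12*u)/(b^2 - 16)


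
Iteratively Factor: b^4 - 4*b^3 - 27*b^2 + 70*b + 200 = (b - 5)*(b^3 + b^2 - 22*b - 40) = (b - 5)*(b + 4)*(b^2 - 3*b - 10) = (b - 5)^2*(b + 4)*(b + 2)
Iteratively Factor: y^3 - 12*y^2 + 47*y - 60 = (y - 5)*(y^2 - 7*y + 12) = (y - 5)*(y - 4)*(y - 3)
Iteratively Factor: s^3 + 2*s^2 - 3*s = (s - 1)*(s^2 + 3*s) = s*(s - 1)*(s + 3)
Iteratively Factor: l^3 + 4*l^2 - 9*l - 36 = (l + 3)*(l^2 + l - 12) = (l + 3)*(l + 4)*(l - 3)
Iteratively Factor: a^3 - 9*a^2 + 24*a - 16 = (a - 4)*(a^2 - 5*a + 4) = (a - 4)^2*(a - 1)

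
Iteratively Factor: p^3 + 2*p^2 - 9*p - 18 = (p - 3)*(p^2 + 5*p + 6) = (p - 3)*(p + 3)*(p + 2)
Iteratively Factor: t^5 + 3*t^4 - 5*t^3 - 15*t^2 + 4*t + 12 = (t - 2)*(t^4 + 5*t^3 + 5*t^2 - 5*t - 6) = (t - 2)*(t + 2)*(t^3 + 3*t^2 - t - 3) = (t - 2)*(t + 2)*(t + 3)*(t^2 - 1) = (t - 2)*(t + 1)*(t + 2)*(t + 3)*(t - 1)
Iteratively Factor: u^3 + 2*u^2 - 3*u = (u + 3)*(u^2 - u) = u*(u + 3)*(u - 1)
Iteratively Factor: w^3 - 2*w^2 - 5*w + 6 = (w - 3)*(w^2 + w - 2) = (w - 3)*(w - 1)*(w + 2)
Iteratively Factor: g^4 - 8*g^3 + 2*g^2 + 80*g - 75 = (g - 5)*(g^3 - 3*g^2 - 13*g + 15) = (g - 5)*(g - 1)*(g^2 - 2*g - 15) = (g - 5)*(g - 1)*(g + 3)*(g - 5)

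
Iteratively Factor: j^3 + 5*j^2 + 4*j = (j + 4)*(j^2 + j) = (j + 1)*(j + 4)*(j)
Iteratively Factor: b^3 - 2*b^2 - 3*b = (b - 3)*(b^2 + b) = (b - 3)*(b + 1)*(b)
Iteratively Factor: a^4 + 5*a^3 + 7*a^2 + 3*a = (a + 1)*(a^3 + 4*a^2 + 3*a) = a*(a + 1)*(a^2 + 4*a + 3) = a*(a + 1)^2*(a + 3)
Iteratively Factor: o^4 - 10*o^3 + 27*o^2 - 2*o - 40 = (o - 2)*(o^3 - 8*o^2 + 11*o + 20) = (o - 4)*(o - 2)*(o^2 - 4*o - 5) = (o - 4)*(o - 2)*(o + 1)*(o - 5)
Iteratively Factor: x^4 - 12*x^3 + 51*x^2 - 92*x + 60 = (x - 5)*(x^3 - 7*x^2 + 16*x - 12) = (x - 5)*(x - 2)*(x^2 - 5*x + 6) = (x - 5)*(x - 3)*(x - 2)*(x - 2)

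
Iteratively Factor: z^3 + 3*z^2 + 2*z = (z)*(z^2 + 3*z + 2) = z*(z + 2)*(z + 1)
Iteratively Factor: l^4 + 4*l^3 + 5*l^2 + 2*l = (l + 1)*(l^3 + 3*l^2 + 2*l) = (l + 1)^2*(l^2 + 2*l) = (l + 1)^2*(l + 2)*(l)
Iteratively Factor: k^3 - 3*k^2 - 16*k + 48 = (k - 3)*(k^2 - 16) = (k - 4)*(k - 3)*(k + 4)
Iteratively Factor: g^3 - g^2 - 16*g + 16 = (g + 4)*(g^2 - 5*g + 4) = (g - 4)*(g + 4)*(g - 1)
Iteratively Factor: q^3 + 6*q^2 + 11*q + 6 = (q + 3)*(q^2 + 3*q + 2) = (q + 2)*(q + 3)*(q + 1)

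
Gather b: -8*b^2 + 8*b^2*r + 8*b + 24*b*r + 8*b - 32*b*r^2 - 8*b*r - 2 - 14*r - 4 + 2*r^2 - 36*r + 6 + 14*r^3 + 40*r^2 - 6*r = b^2*(8*r - 8) + b*(-32*r^2 + 16*r + 16) + 14*r^3 + 42*r^2 - 56*r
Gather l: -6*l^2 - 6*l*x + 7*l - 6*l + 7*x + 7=-6*l^2 + l*(1 - 6*x) + 7*x + 7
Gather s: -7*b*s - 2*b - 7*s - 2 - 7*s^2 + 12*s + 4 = -2*b - 7*s^2 + s*(5 - 7*b) + 2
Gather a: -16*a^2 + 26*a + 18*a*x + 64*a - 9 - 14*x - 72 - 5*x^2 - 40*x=-16*a^2 + a*(18*x + 90) - 5*x^2 - 54*x - 81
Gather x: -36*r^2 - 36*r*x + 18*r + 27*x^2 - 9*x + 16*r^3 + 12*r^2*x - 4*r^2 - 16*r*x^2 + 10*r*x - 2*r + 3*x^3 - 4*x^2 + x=16*r^3 - 40*r^2 + 16*r + 3*x^3 + x^2*(23 - 16*r) + x*(12*r^2 - 26*r - 8)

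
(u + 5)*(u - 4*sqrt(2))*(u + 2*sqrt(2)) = u^3 - 2*sqrt(2)*u^2 + 5*u^2 - 16*u - 10*sqrt(2)*u - 80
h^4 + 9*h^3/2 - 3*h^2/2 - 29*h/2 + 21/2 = (h - 1)^2*(h + 3)*(h + 7/2)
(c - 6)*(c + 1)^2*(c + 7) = c^4 + 3*c^3 - 39*c^2 - 83*c - 42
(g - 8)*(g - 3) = g^2 - 11*g + 24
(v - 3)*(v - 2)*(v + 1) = v^3 - 4*v^2 + v + 6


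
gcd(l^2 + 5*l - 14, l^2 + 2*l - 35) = l + 7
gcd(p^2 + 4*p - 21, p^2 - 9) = p - 3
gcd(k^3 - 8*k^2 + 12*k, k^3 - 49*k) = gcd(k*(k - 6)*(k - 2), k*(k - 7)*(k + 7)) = k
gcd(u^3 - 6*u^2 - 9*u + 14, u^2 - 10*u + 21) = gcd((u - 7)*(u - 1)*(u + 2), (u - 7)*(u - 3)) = u - 7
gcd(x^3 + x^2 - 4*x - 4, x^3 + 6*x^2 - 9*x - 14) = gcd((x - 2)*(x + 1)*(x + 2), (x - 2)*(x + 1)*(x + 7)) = x^2 - x - 2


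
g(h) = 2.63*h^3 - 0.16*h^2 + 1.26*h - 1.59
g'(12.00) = 1133.58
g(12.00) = 4535.13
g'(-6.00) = 287.22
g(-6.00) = -582.99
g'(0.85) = 6.69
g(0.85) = 0.98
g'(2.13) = 36.37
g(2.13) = 25.78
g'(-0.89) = 7.79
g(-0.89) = -4.69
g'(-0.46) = 3.08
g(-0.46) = -2.46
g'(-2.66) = 57.94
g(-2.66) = -55.57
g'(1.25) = 13.19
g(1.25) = 4.87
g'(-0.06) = 1.31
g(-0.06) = -1.67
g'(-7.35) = 429.85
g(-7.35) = -1063.78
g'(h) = 7.89*h^2 - 0.32*h + 1.26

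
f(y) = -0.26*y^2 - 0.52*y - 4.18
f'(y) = -0.52*y - 0.52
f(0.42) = -4.44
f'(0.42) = -0.74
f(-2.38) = -4.42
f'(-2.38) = 0.72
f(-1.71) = -4.05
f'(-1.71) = 0.37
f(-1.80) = -4.09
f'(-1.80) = 0.42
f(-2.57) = -4.56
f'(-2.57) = 0.82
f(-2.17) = -4.28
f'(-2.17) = 0.61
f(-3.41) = -5.43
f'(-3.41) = 1.25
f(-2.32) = -4.37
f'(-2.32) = 0.69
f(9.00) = -29.92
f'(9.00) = -5.20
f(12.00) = -47.86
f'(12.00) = -6.76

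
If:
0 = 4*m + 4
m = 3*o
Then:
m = -1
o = -1/3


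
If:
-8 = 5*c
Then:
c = -8/5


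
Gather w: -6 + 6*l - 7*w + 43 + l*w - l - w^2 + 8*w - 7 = 5*l - w^2 + w*(l + 1) + 30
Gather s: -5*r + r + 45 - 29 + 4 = 20 - 4*r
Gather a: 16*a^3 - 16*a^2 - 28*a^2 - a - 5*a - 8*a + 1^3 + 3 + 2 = 16*a^3 - 44*a^2 - 14*a + 6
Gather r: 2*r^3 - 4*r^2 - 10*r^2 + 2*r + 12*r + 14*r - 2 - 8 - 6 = 2*r^3 - 14*r^2 + 28*r - 16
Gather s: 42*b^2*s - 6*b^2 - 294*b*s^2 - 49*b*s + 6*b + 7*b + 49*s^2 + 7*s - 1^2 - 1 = -6*b^2 + 13*b + s^2*(49 - 294*b) + s*(42*b^2 - 49*b + 7) - 2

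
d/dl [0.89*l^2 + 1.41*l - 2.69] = 1.78*l + 1.41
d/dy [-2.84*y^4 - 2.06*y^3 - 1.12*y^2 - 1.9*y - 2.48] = -11.36*y^3 - 6.18*y^2 - 2.24*y - 1.9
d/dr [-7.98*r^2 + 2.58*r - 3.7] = 2.58 - 15.96*r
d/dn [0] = 0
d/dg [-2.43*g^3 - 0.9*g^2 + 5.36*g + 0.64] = -7.29*g^2 - 1.8*g + 5.36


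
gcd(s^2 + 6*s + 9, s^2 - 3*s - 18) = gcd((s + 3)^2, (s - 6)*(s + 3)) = s + 3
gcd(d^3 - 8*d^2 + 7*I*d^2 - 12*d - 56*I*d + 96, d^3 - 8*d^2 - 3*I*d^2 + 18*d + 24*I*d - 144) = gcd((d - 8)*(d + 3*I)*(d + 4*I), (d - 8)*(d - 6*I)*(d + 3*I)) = d^2 + d*(-8 + 3*I) - 24*I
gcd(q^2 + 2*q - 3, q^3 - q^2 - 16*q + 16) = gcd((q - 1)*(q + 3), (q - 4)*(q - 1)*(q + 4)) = q - 1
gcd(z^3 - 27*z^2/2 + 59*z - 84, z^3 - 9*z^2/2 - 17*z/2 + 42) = z^2 - 15*z/2 + 14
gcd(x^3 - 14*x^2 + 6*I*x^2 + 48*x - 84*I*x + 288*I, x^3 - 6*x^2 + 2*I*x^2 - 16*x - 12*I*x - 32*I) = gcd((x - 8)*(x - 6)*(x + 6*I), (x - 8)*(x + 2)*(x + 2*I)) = x - 8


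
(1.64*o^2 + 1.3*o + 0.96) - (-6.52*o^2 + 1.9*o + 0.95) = 8.16*o^2 - 0.6*o + 0.01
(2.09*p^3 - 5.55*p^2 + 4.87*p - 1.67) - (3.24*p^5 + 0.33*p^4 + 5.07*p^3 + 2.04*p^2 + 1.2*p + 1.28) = -3.24*p^5 - 0.33*p^4 - 2.98*p^3 - 7.59*p^2 + 3.67*p - 2.95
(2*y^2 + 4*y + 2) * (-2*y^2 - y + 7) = -4*y^4 - 10*y^3 + 6*y^2 + 26*y + 14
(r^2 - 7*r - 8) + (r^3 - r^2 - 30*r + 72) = r^3 - 37*r + 64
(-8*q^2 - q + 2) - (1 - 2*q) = -8*q^2 + q + 1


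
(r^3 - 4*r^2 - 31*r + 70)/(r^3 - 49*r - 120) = (r^2 - 9*r + 14)/(r^2 - 5*r - 24)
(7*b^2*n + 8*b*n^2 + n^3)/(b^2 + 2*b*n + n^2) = n*(7*b + n)/(b + n)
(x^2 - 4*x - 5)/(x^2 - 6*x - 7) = (x - 5)/(x - 7)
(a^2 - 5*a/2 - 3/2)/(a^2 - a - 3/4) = 2*(a - 3)/(2*a - 3)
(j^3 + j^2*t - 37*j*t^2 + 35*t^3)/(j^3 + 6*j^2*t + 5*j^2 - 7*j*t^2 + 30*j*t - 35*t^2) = (j - 5*t)/(j + 5)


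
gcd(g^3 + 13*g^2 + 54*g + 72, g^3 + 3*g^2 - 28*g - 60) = g + 6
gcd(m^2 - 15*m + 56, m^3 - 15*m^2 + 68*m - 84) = m - 7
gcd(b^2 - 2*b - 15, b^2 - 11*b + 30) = b - 5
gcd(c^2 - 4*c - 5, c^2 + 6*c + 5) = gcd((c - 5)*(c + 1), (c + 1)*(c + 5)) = c + 1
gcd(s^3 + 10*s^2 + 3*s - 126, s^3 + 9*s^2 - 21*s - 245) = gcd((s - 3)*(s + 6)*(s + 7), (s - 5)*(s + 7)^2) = s + 7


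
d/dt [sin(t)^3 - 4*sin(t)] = (3*sin(t)^2 - 4)*cos(t)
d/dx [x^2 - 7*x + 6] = 2*x - 7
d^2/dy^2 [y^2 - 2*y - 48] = 2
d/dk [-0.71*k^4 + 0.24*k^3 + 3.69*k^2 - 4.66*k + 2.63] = -2.84*k^3 + 0.72*k^2 + 7.38*k - 4.66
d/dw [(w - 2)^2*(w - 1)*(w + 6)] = 4*w^3 + 3*w^2 - 44*w + 44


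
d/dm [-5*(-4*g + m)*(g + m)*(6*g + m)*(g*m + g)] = 5*g*(24*g^3 + 44*g^2*m + 22*g^2 - 9*g*m^2 - 6*g*m - 4*m^3 - 3*m^2)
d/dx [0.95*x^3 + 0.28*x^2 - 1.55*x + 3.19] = 2.85*x^2 + 0.56*x - 1.55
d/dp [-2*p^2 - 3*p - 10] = -4*p - 3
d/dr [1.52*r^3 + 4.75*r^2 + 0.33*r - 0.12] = 4.56*r^2 + 9.5*r + 0.33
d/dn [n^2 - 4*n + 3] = 2*n - 4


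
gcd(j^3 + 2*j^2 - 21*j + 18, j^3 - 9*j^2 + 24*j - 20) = 1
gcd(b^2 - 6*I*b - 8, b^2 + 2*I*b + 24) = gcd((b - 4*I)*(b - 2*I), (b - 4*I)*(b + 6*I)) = b - 4*I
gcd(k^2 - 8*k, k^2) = k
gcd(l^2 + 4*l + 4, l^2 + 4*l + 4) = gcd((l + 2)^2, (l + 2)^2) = l^2 + 4*l + 4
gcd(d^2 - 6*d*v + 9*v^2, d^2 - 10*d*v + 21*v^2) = -d + 3*v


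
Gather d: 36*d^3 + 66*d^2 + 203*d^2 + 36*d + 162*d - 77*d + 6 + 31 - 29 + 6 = 36*d^3 + 269*d^2 + 121*d + 14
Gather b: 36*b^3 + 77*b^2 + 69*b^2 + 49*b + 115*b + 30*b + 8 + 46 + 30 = 36*b^3 + 146*b^2 + 194*b + 84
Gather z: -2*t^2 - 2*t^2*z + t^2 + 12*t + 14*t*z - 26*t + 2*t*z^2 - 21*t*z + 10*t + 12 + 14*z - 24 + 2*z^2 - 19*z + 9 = -t^2 - 4*t + z^2*(2*t + 2) + z*(-2*t^2 - 7*t - 5) - 3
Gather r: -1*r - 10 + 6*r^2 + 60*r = 6*r^2 + 59*r - 10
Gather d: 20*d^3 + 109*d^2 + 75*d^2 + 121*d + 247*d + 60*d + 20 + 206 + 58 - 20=20*d^3 + 184*d^2 + 428*d + 264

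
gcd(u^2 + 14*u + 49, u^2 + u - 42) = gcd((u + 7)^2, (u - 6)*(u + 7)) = u + 7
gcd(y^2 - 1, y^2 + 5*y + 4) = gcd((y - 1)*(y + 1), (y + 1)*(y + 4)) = y + 1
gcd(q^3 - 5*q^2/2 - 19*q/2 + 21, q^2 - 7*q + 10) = q - 2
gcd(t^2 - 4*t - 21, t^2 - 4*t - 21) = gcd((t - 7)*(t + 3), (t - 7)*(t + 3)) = t^2 - 4*t - 21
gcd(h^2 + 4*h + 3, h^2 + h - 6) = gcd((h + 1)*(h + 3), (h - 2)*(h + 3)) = h + 3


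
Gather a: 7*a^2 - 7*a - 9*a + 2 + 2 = 7*a^2 - 16*a + 4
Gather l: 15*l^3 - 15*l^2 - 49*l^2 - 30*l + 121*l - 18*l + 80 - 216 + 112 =15*l^3 - 64*l^2 + 73*l - 24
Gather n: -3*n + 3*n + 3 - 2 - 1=0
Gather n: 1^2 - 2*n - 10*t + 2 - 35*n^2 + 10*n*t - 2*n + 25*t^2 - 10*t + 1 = -35*n^2 + n*(10*t - 4) + 25*t^2 - 20*t + 4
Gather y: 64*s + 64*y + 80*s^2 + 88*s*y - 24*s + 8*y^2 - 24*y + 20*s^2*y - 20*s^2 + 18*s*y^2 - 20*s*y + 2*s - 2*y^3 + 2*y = 60*s^2 + 42*s - 2*y^3 + y^2*(18*s + 8) + y*(20*s^2 + 68*s + 42)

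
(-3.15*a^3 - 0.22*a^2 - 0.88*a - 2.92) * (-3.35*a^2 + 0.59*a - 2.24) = 10.5525*a^5 - 1.1215*a^4 + 9.8742*a^3 + 9.7556*a^2 + 0.2484*a + 6.5408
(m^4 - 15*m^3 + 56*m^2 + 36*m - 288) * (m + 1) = m^5 - 14*m^4 + 41*m^3 + 92*m^2 - 252*m - 288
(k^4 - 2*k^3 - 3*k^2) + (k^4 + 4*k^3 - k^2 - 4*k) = 2*k^4 + 2*k^3 - 4*k^2 - 4*k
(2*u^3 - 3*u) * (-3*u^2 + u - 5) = -6*u^5 + 2*u^4 - u^3 - 3*u^2 + 15*u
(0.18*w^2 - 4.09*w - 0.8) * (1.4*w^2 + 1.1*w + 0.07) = 0.252*w^4 - 5.528*w^3 - 5.6064*w^2 - 1.1663*w - 0.056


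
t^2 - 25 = (t - 5)*(t + 5)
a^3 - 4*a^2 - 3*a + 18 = (a - 3)^2*(a + 2)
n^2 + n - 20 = (n - 4)*(n + 5)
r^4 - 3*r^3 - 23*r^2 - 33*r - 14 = (r - 7)*(r + 1)^2*(r + 2)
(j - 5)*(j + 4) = j^2 - j - 20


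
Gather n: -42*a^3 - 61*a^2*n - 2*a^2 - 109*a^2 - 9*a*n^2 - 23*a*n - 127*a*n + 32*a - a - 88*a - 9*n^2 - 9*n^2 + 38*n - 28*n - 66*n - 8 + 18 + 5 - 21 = -42*a^3 - 111*a^2 - 57*a + n^2*(-9*a - 18) + n*(-61*a^2 - 150*a - 56) - 6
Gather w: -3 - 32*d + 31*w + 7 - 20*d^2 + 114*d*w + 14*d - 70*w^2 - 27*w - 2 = -20*d^2 - 18*d - 70*w^2 + w*(114*d + 4) + 2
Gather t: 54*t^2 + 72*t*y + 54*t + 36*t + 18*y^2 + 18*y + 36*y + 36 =54*t^2 + t*(72*y + 90) + 18*y^2 + 54*y + 36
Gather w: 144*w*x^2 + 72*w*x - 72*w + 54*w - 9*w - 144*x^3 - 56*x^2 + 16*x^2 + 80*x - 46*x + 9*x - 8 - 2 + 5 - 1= w*(144*x^2 + 72*x - 27) - 144*x^3 - 40*x^2 + 43*x - 6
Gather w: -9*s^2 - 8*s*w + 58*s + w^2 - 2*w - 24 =-9*s^2 + 58*s + w^2 + w*(-8*s - 2) - 24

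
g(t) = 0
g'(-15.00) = 0.00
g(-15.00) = 0.00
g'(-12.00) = 0.00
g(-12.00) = 0.00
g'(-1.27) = 0.00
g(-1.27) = 0.00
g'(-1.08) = 0.00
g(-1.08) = 0.00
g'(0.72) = 0.00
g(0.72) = 0.00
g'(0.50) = 0.00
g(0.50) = 0.00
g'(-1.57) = 0.00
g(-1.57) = 0.00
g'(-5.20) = 0.00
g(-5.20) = 0.00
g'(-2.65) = 0.00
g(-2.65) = 0.00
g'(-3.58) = 0.00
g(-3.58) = 0.00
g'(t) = 0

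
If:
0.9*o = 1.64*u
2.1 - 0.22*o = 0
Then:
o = 9.55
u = 5.24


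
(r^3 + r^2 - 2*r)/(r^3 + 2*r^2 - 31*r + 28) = r*(r + 2)/(r^2 + 3*r - 28)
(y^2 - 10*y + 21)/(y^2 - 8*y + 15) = (y - 7)/(y - 5)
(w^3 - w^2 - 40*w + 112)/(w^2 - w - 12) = (w^2 + 3*w - 28)/(w + 3)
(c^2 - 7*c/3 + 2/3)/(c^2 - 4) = (c - 1/3)/(c + 2)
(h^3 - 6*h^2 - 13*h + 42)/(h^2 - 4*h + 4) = (h^2 - 4*h - 21)/(h - 2)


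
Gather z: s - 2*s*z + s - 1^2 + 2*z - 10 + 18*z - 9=2*s + z*(20 - 2*s) - 20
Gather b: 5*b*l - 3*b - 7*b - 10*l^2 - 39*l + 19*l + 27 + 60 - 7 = b*(5*l - 10) - 10*l^2 - 20*l + 80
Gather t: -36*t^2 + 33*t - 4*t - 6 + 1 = -36*t^2 + 29*t - 5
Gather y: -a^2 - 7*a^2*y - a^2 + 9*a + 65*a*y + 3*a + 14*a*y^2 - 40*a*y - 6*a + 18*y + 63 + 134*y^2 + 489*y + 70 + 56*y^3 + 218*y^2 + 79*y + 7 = -2*a^2 + 6*a + 56*y^3 + y^2*(14*a + 352) + y*(-7*a^2 + 25*a + 586) + 140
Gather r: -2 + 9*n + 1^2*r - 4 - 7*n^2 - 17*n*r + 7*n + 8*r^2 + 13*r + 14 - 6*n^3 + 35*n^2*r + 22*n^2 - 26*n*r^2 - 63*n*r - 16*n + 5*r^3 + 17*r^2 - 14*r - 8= -6*n^3 + 15*n^2 + 5*r^3 + r^2*(25 - 26*n) + r*(35*n^2 - 80*n)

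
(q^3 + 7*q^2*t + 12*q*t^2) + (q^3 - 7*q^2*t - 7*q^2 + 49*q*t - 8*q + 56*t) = 2*q^3 - 7*q^2 + 12*q*t^2 + 49*q*t - 8*q + 56*t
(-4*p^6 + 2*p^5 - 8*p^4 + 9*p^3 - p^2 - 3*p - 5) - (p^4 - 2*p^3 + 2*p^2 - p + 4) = -4*p^6 + 2*p^5 - 9*p^4 + 11*p^3 - 3*p^2 - 2*p - 9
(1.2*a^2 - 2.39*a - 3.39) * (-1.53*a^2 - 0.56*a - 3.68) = -1.836*a^4 + 2.9847*a^3 + 2.1091*a^2 + 10.6936*a + 12.4752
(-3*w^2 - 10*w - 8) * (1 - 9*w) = 27*w^3 + 87*w^2 + 62*w - 8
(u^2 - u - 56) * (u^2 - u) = u^4 - 2*u^3 - 55*u^2 + 56*u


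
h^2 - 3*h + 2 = (h - 2)*(h - 1)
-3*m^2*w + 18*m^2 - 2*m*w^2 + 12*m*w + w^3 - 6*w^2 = (-3*m + w)*(m + w)*(w - 6)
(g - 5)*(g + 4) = g^2 - g - 20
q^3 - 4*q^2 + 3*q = q*(q - 3)*(q - 1)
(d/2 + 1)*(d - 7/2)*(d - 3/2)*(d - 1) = d^4/2 - 2*d^3 - 7*d^2/8 + 61*d/8 - 21/4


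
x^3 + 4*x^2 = x^2*(x + 4)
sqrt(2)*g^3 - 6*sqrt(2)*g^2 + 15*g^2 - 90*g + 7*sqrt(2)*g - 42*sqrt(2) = (g - 6)*(g + 7*sqrt(2))*(sqrt(2)*g + 1)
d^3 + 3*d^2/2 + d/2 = d*(d + 1/2)*(d + 1)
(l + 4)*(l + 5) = l^2 + 9*l + 20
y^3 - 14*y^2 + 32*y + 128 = (y - 8)^2*(y + 2)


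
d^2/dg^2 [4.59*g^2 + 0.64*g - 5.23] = 9.18000000000000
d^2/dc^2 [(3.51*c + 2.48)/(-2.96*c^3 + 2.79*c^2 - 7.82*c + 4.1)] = (-184.519296*c^5 - 86.8233119999999*c^4 + 435.542274*c^3 - 971.426064*c^2 + 384.970524*c - 471.653704)/(25.934336*c^9 - 73.334592*c^8 + 274.669944*c^7 - 516.969447*c^6 + 928.804938*c^5 - 1177.011138*c^4 + 1164.202448*c^3 - 892.87422*c^2 + 394.3626*c - 68.921)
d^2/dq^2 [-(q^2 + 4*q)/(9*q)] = 0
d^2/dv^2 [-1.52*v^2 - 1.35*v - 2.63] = -3.04000000000000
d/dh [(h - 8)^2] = 2*h - 16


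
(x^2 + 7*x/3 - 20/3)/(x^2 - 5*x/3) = (x + 4)/x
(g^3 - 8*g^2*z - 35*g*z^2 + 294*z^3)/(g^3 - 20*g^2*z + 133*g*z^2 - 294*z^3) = (-g - 6*z)/(-g + 6*z)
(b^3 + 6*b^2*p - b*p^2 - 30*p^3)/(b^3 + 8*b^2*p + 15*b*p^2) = (b - 2*p)/b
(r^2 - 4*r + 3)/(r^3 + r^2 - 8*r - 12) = (r - 1)/(r^2 + 4*r + 4)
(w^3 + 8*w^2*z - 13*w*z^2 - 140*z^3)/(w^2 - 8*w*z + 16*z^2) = (-w^2 - 12*w*z - 35*z^2)/(-w + 4*z)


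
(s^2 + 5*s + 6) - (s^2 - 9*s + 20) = 14*s - 14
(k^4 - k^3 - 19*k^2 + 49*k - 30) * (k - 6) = k^5 - 7*k^4 - 13*k^3 + 163*k^2 - 324*k + 180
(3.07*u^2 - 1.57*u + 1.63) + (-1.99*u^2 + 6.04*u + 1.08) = 1.08*u^2 + 4.47*u + 2.71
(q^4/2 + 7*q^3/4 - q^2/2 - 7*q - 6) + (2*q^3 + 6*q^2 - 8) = q^4/2 + 15*q^3/4 + 11*q^2/2 - 7*q - 14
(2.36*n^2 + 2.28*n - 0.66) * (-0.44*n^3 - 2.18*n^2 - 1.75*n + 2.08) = -1.0384*n^5 - 6.148*n^4 - 8.81*n^3 + 2.3576*n^2 + 5.8974*n - 1.3728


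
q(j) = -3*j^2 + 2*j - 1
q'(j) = 2 - 6*j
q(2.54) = -15.27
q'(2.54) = -13.24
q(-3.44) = -43.38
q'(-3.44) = 22.64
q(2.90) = -20.43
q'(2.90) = -15.40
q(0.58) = -0.85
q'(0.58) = -1.48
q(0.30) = -0.67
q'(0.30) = 0.20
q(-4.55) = -72.21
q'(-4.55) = 29.30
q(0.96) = -1.84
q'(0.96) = -3.76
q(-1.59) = -11.76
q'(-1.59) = 11.54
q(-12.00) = -457.00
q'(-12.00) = 74.00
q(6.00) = -97.00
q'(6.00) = -34.00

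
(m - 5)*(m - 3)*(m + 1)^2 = m^4 - 6*m^3 + 22*m + 15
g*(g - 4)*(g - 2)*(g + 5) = g^4 - g^3 - 22*g^2 + 40*g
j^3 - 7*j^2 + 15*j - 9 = (j - 3)^2*(j - 1)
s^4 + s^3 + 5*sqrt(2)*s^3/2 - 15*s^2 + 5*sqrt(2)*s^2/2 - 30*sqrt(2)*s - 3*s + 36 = (s - 3)*(s + 4)*(s - sqrt(2)/2)*(s + 3*sqrt(2))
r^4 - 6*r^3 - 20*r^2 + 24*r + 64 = (r - 8)*(r - 2)*(r + 2)^2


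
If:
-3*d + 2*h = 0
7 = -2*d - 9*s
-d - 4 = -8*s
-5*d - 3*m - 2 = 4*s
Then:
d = -92/25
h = -138/25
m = 406/75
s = 1/25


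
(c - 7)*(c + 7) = c^2 - 49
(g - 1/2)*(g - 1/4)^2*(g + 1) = g^4 - 11*g^2/16 + 9*g/32 - 1/32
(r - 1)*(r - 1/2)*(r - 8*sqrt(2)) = r^3 - 8*sqrt(2)*r^2 - 3*r^2/2 + r/2 + 12*sqrt(2)*r - 4*sqrt(2)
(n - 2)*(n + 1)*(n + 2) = n^3 + n^2 - 4*n - 4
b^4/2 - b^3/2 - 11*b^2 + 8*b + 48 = (b/2 + 1)*(b - 4)*(b - 3)*(b + 4)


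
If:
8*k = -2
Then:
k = -1/4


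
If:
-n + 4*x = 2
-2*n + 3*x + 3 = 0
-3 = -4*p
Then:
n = 18/5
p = 3/4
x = 7/5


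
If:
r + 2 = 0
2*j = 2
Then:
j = 1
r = -2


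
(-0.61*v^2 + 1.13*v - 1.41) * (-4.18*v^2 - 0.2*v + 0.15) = 2.5498*v^4 - 4.6014*v^3 + 5.5763*v^2 + 0.4515*v - 0.2115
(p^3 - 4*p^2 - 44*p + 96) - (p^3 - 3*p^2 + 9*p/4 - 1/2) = -p^2 - 185*p/4 + 193/2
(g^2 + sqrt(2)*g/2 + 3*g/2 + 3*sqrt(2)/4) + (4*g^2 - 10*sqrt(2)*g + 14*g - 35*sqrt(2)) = 5*g^2 - 19*sqrt(2)*g/2 + 31*g/2 - 137*sqrt(2)/4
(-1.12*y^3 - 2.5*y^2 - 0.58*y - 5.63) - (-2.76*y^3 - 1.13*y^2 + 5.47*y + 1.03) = 1.64*y^3 - 1.37*y^2 - 6.05*y - 6.66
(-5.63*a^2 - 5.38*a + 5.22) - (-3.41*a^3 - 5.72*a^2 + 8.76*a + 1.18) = 3.41*a^3 + 0.0899999999999999*a^2 - 14.14*a + 4.04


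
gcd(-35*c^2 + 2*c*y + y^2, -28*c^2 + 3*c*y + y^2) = 7*c + y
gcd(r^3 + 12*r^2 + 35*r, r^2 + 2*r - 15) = r + 5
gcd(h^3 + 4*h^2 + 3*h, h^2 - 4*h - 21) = h + 3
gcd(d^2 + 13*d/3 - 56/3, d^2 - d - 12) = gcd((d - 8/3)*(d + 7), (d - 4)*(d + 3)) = 1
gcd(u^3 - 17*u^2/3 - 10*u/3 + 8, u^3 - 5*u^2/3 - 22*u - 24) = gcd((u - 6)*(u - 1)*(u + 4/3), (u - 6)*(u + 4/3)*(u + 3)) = u^2 - 14*u/3 - 8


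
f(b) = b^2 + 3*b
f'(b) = 2*b + 3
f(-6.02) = 18.18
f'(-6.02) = -9.04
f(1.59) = 7.30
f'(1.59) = 6.18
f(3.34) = 21.18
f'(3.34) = 9.68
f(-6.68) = 24.58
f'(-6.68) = -10.36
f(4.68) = 35.94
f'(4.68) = 12.36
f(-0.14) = -0.40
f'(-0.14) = 2.72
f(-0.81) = -1.77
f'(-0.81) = 1.38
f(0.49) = 1.71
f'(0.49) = 3.98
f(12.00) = 180.00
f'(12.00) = 27.00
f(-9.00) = 54.00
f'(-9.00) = -15.00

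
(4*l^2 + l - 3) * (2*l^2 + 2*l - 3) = 8*l^4 + 10*l^3 - 16*l^2 - 9*l + 9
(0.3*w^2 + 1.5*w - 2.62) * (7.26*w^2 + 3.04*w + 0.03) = 2.178*w^4 + 11.802*w^3 - 14.4522*w^2 - 7.9198*w - 0.0786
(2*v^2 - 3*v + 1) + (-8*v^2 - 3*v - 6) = -6*v^2 - 6*v - 5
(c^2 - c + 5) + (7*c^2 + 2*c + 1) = 8*c^2 + c + 6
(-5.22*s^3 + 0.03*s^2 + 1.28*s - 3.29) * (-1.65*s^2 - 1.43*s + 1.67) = 8.613*s^5 + 7.4151*s^4 - 10.8723*s^3 + 3.6482*s^2 + 6.8423*s - 5.4943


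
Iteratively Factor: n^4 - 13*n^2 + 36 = (n + 3)*(n^3 - 3*n^2 - 4*n + 12) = (n - 2)*(n + 3)*(n^2 - n - 6) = (n - 2)*(n + 2)*(n + 3)*(n - 3)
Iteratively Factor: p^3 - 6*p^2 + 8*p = (p)*(p^2 - 6*p + 8) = p*(p - 4)*(p - 2)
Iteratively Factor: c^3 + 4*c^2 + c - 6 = (c - 1)*(c^2 + 5*c + 6) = (c - 1)*(c + 2)*(c + 3)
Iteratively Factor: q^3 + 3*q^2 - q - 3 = (q + 1)*(q^2 + 2*q - 3) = (q + 1)*(q + 3)*(q - 1)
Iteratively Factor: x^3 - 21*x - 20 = (x + 4)*(x^2 - 4*x - 5) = (x - 5)*(x + 4)*(x + 1)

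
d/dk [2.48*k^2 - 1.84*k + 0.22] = 4.96*k - 1.84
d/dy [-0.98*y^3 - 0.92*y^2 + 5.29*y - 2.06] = -2.94*y^2 - 1.84*y + 5.29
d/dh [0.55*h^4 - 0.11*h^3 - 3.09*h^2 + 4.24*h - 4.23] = 2.2*h^3 - 0.33*h^2 - 6.18*h + 4.24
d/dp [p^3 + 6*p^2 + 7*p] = 3*p^2 + 12*p + 7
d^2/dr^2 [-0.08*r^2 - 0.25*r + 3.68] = -0.160000000000000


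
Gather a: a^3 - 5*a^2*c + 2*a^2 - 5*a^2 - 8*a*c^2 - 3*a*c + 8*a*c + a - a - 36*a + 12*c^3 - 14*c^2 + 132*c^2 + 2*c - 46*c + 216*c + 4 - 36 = a^3 + a^2*(-5*c - 3) + a*(-8*c^2 + 5*c - 36) + 12*c^3 + 118*c^2 + 172*c - 32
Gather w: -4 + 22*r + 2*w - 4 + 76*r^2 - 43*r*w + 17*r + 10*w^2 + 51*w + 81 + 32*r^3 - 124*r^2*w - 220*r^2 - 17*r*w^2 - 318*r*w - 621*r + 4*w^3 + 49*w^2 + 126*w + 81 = 32*r^3 - 144*r^2 - 582*r + 4*w^3 + w^2*(59 - 17*r) + w*(-124*r^2 - 361*r + 179) + 154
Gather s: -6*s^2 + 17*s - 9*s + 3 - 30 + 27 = -6*s^2 + 8*s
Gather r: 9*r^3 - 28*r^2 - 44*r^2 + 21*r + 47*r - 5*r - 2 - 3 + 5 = 9*r^3 - 72*r^2 + 63*r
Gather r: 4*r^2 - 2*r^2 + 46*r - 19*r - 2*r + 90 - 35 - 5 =2*r^2 + 25*r + 50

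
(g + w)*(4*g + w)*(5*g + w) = 20*g^3 + 29*g^2*w + 10*g*w^2 + w^3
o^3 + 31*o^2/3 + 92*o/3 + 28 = (o + 2)*(o + 7/3)*(o + 6)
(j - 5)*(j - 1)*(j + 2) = j^3 - 4*j^2 - 7*j + 10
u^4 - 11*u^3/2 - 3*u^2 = u^2*(u - 6)*(u + 1/2)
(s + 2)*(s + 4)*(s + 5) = s^3 + 11*s^2 + 38*s + 40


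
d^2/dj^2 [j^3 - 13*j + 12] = 6*j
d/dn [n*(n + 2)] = 2*n + 2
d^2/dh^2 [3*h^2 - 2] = 6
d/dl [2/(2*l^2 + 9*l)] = 2*(-4*l - 9)/(l^2*(2*l + 9)^2)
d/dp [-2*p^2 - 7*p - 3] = -4*p - 7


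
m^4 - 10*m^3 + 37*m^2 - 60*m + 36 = (m - 3)^2*(m - 2)^2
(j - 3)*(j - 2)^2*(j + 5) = j^4 - 2*j^3 - 19*j^2 + 68*j - 60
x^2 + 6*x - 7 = (x - 1)*(x + 7)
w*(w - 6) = w^2 - 6*w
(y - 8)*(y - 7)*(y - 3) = y^3 - 18*y^2 + 101*y - 168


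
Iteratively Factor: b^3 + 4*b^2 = (b + 4)*(b^2) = b*(b + 4)*(b)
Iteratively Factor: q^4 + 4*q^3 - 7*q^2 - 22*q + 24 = (q - 1)*(q^3 + 5*q^2 - 2*q - 24) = (q - 1)*(q + 3)*(q^2 + 2*q - 8) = (q - 2)*(q - 1)*(q + 3)*(q + 4)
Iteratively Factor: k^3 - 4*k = (k)*(k^2 - 4) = k*(k + 2)*(k - 2)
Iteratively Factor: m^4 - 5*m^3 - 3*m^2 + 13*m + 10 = (m + 1)*(m^3 - 6*m^2 + 3*m + 10) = (m - 5)*(m + 1)*(m^2 - m - 2) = (m - 5)*(m - 2)*(m + 1)*(m + 1)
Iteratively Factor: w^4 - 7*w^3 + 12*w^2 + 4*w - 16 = (w - 2)*(w^3 - 5*w^2 + 2*w + 8) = (w - 2)*(w + 1)*(w^2 - 6*w + 8) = (w - 2)^2*(w + 1)*(w - 4)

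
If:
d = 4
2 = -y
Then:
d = 4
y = -2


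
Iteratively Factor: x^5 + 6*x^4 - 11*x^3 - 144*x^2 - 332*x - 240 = (x - 5)*(x^4 + 11*x^3 + 44*x^2 + 76*x + 48) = (x - 5)*(x + 2)*(x^3 + 9*x^2 + 26*x + 24) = (x - 5)*(x + 2)*(x + 4)*(x^2 + 5*x + 6) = (x - 5)*(x + 2)^2*(x + 4)*(x + 3)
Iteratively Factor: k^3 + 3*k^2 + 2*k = (k + 2)*(k^2 + k) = k*(k + 2)*(k + 1)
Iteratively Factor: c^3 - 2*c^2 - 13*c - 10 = (c + 2)*(c^2 - 4*c - 5) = (c + 1)*(c + 2)*(c - 5)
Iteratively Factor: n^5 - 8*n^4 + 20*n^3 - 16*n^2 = (n)*(n^4 - 8*n^3 + 20*n^2 - 16*n) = n^2*(n^3 - 8*n^2 + 20*n - 16) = n^2*(n - 4)*(n^2 - 4*n + 4) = n^2*(n - 4)*(n - 2)*(n - 2)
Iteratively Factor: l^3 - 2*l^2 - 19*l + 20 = (l - 5)*(l^2 + 3*l - 4) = (l - 5)*(l + 4)*(l - 1)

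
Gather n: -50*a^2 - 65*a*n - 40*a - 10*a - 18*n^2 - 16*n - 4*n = -50*a^2 - 50*a - 18*n^2 + n*(-65*a - 20)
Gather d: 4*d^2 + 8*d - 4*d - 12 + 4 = 4*d^2 + 4*d - 8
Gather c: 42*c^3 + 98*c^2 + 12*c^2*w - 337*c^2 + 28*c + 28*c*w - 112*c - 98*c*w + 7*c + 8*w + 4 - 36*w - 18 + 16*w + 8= 42*c^3 + c^2*(12*w - 239) + c*(-70*w - 77) - 12*w - 6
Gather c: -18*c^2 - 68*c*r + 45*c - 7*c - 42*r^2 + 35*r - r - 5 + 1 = -18*c^2 + c*(38 - 68*r) - 42*r^2 + 34*r - 4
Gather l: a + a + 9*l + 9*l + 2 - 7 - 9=2*a + 18*l - 14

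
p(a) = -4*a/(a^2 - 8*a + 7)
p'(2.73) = 0.03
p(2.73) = 1.48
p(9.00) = -2.25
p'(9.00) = 1.16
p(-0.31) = 0.13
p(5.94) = 4.54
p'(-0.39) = -0.26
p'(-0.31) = -0.30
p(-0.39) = 0.15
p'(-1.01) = -0.09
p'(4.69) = 0.83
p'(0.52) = -2.78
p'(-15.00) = 0.01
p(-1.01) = 0.25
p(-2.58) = 0.30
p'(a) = -4*a*(8 - 2*a)/(a^2 - 8*a + 7)^2 - 4/(a^2 - 8*a + 7) = 4*(a^2 - 7)/(a^4 - 16*a^3 + 78*a^2 - 112*a + 49)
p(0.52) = -0.67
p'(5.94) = 4.13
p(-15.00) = 0.17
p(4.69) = 2.20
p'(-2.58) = -0.00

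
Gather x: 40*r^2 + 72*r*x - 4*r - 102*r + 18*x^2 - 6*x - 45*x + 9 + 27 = 40*r^2 - 106*r + 18*x^2 + x*(72*r - 51) + 36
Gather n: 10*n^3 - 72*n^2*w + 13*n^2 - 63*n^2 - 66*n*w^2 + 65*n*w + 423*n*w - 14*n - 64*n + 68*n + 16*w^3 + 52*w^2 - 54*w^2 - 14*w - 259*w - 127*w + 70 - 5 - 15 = 10*n^3 + n^2*(-72*w - 50) + n*(-66*w^2 + 488*w - 10) + 16*w^3 - 2*w^2 - 400*w + 50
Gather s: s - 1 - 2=s - 3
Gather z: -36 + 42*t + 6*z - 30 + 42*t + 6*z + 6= 84*t + 12*z - 60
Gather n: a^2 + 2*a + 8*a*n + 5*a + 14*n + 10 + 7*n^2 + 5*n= a^2 + 7*a + 7*n^2 + n*(8*a + 19) + 10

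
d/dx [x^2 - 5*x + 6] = 2*x - 5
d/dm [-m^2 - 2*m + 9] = -2*m - 2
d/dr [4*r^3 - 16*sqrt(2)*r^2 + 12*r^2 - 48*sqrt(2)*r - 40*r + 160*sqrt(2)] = 12*r^2 - 32*sqrt(2)*r + 24*r - 48*sqrt(2) - 40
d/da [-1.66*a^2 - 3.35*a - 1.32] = -3.32*a - 3.35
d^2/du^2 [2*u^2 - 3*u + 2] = 4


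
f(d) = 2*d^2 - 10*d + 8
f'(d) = 4*d - 10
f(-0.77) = 16.89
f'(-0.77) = -13.08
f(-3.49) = 67.26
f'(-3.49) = -23.96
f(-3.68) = 71.88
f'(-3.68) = -24.72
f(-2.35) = 42.54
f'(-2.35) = -19.40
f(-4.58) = 95.75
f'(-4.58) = -28.32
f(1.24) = -1.32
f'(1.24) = -5.04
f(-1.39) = 25.76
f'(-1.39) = -15.56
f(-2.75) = 50.62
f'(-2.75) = -21.00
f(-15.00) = 608.00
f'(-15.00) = -70.00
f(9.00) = 80.00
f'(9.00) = 26.00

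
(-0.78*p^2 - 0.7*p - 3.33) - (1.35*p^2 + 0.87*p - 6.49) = -2.13*p^2 - 1.57*p + 3.16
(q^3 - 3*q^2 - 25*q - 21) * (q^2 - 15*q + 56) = q^5 - 18*q^4 + 76*q^3 + 186*q^2 - 1085*q - 1176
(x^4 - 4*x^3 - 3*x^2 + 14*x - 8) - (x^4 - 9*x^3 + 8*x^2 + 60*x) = 5*x^3 - 11*x^2 - 46*x - 8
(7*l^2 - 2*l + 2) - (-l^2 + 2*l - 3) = 8*l^2 - 4*l + 5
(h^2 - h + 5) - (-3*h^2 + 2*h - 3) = 4*h^2 - 3*h + 8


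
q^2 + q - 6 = (q - 2)*(q + 3)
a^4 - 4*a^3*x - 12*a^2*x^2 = a^2*(a - 6*x)*(a + 2*x)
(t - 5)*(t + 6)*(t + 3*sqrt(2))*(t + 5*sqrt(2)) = t^4 + t^3 + 8*sqrt(2)*t^3 + 8*sqrt(2)*t^2 - 240*sqrt(2)*t + 30*t - 900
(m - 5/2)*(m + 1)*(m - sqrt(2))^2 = m^4 - 2*sqrt(2)*m^3 - 3*m^3/2 - m^2/2 + 3*sqrt(2)*m^2 - 3*m + 5*sqrt(2)*m - 5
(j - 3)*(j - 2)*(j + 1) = j^3 - 4*j^2 + j + 6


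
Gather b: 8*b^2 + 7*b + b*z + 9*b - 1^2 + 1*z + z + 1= 8*b^2 + b*(z + 16) + 2*z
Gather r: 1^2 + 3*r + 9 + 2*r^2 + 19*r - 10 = 2*r^2 + 22*r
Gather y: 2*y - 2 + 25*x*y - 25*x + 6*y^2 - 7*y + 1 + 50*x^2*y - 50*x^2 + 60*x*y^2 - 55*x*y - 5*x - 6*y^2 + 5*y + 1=-50*x^2 + 60*x*y^2 - 30*x + y*(50*x^2 - 30*x)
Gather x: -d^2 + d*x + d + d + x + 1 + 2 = -d^2 + 2*d + x*(d + 1) + 3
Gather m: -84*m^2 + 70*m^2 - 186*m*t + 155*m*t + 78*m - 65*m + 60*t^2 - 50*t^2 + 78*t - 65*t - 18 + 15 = -14*m^2 + m*(13 - 31*t) + 10*t^2 + 13*t - 3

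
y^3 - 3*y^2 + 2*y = y*(y - 2)*(y - 1)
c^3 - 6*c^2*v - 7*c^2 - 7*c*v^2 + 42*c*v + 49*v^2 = (c - 7)*(c - 7*v)*(c + v)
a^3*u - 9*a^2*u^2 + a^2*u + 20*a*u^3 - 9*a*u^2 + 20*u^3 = (a - 5*u)*(a - 4*u)*(a*u + u)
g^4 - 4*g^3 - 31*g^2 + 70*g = g*(g - 7)*(g - 2)*(g + 5)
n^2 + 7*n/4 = n*(n + 7/4)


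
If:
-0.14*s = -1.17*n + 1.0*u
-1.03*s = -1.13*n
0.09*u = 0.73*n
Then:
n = 0.00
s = 0.00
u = 0.00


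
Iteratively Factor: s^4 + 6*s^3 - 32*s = (s)*(s^3 + 6*s^2 - 32) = s*(s + 4)*(s^2 + 2*s - 8) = s*(s + 4)^2*(s - 2)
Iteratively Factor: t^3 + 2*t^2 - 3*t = (t + 3)*(t^2 - t) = t*(t + 3)*(t - 1)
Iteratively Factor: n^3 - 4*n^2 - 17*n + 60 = (n - 3)*(n^2 - n - 20) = (n - 5)*(n - 3)*(n + 4)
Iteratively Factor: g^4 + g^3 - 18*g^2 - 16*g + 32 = (g + 4)*(g^3 - 3*g^2 - 6*g + 8) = (g + 2)*(g + 4)*(g^2 - 5*g + 4) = (g - 1)*(g + 2)*(g + 4)*(g - 4)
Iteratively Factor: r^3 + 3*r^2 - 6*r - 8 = (r + 4)*(r^2 - r - 2) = (r - 2)*(r + 4)*(r + 1)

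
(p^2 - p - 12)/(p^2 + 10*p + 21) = (p - 4)/(p + 7)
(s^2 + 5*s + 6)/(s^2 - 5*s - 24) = (s + 2)/(s - 8)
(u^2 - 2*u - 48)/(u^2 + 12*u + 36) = (u - 8)/(u + 6)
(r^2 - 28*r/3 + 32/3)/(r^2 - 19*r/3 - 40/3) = (3*r - 4)/(3*r + 5)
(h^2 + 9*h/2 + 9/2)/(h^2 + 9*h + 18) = (h + 3/2)/(h + 6)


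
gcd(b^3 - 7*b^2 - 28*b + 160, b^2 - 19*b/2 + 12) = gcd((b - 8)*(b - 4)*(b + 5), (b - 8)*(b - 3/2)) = b - 8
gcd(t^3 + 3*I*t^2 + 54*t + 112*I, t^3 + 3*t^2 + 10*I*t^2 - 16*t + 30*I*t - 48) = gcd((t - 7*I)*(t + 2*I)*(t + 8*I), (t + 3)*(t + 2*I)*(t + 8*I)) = t^2 + 10*I*t - 16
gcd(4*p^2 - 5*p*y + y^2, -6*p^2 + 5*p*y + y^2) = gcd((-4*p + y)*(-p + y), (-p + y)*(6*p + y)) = -p + y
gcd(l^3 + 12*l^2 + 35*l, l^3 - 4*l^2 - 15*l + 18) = 1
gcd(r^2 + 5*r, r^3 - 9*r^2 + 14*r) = r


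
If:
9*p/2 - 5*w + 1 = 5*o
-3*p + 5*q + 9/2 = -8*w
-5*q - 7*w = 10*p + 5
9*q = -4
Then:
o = 8219/18180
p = -113/1818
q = -4/9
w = -280/909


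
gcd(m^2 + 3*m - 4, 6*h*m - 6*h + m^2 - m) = m - 1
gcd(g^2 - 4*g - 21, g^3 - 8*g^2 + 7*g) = g - 7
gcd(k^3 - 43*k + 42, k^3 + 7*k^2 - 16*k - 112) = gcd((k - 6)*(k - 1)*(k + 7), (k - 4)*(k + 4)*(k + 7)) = k + 7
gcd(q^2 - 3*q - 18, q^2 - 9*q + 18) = q - 6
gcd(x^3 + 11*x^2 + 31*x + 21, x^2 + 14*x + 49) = x + 7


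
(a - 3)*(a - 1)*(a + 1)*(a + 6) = a^4 + 3*a^3 - 19*a^2 - 3*a + 18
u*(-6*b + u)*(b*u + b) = -6*b^2*u^2 - 6*b^2*u + b*u^3 + b*u^2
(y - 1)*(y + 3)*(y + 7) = y^3 + 9*y^2 + 11*y - 21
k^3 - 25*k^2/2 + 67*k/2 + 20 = (k - 8)*(k - 5)*(k + 1/2)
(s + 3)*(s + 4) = s^2 + 7*s + 12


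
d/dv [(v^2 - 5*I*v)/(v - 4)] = (v^2 - 8*v + 20*I)/(v^2 - 8*v + 16)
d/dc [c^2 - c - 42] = 2*c - 1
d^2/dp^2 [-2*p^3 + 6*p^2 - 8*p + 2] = 12 - 12*p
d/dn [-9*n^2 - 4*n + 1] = -18*n - 4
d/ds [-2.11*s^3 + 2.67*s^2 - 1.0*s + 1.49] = -6.33*s^2 + 5.34*s - 1.0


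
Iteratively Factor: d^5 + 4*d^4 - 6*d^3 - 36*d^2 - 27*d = (d + 3)*(d^4 + d^3 - 9*d^2 - 9*d) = (d - 3)*(d + 3)*(d^3 + 4*d^2 + 3*d) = (d - 3)*(d + 1)*(d + 3)*(d^2 + 3*d) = (d - 3)*(d + 1)*(d + 3)^2*(d)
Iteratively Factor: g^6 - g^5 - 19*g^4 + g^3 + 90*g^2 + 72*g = (g + 2)*(g^5 - 3*g^4 - 13*g^3 + 27*g^2 + 36*g) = (g - 4)*(g + 2)*(g^4 + g^3 - 9*g^2 - 9*g) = (g - 4)*(g + 1)*(g + 2)*(g^3 - 9*g) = (g - 4)*(g + 1)*(g + 2)*(g + 3)*(g^2 - 3*g) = g*(g - 4)*(g + 1)*(g + 2)*(g + 3)*(g - 3)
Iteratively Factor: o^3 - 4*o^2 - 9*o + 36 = (o - 3)*(o^2 - o - 12) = (o - 3)*(o + 3)*(o - 4)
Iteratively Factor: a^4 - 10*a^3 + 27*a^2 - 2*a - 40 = (a - 2)*(a^3 - 8*a^2 + 11*a + 20) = (a - 5)*(a - 2)*(a^2 - 3*a - 4) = (a - 5)*(a - 2)*(a + 1)*(a - 4)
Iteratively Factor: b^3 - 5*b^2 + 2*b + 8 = (b - 4)*(b^2 - b - 2) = (b - 4)*(b - 2)*(b + 1)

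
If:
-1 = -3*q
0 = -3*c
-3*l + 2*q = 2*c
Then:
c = 0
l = 2/9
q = 1/3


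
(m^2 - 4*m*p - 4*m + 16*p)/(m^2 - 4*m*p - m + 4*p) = (m - 4)/(m - 1)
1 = 1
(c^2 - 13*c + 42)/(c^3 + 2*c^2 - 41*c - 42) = (c - 7)/(c^2 + 8*c + 7)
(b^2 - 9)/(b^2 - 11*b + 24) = (b + 3)/(b - 8)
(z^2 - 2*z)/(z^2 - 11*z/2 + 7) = 2*z/(2*z - 7)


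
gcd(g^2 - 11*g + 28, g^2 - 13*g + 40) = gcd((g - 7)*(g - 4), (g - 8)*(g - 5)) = 1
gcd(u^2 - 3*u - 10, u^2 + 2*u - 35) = u - 5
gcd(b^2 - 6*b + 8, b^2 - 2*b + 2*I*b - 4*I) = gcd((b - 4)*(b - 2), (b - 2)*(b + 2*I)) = b - 2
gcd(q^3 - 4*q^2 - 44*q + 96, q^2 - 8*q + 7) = 1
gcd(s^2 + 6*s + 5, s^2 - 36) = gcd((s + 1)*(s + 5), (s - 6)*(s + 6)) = 1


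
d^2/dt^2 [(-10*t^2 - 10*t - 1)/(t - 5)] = -602/(t^3 - 15*t^2 + 75*t - 125)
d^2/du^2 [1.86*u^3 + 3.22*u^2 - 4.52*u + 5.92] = 11.16*u + 6.44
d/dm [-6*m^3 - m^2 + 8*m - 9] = -18*m^2 - 2*m + 8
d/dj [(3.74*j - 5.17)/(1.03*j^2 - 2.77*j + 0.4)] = (-3.8522*j^2 + 10.6502*j - 12.8249)/(1.0609*j^4 - 5.7062*j^3 + 8.4969*j^2 - 2.216*j + 0.16)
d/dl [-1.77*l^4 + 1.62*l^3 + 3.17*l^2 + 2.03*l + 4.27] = -7.08*l^3 + 4.86*l^2 + 6.34*l + 2.03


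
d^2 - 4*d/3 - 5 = (d - 3)*(d + 5/3)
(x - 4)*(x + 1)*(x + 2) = x^3 - x^2 - 10*x - 8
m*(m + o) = m^2 + m*o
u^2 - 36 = (u - 6)*(u + 6)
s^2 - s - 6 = (s - 3)*(s + 2)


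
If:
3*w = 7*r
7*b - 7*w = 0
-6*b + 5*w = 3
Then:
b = -3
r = -9/7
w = -3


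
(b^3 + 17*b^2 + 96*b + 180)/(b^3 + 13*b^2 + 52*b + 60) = (b + 6)/(b + 2)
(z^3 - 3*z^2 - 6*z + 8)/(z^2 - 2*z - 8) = z - 1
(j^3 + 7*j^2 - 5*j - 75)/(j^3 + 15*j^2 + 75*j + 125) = (j - 3)/(j + 5)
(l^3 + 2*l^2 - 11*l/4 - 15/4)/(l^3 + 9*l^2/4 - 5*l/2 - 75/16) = 4*(l + 1)/(4*l + 5)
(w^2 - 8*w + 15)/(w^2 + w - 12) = (w - 5)/(w + 4)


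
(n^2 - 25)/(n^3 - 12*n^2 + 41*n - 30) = (n + 5)/(n^2 - 7*n + 6)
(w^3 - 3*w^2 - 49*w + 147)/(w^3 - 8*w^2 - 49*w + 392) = (w - 3)/(w - 8)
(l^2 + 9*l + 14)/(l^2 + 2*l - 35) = (l + 2)/(l - 5)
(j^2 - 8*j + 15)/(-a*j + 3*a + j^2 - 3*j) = (5 - j)/(a - j)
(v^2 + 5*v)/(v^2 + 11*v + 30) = v/(v + 6)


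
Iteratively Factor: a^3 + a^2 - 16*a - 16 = (a + 4)*(a^2 - 3*a - 4) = (a + 1)*(a + 4)*(a - 4)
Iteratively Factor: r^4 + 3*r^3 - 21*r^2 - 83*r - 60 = (r + 4)*(r^3 - r^2 - 17*r - 15) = (r - 5)*(r + 4)*(r^2 + 4*r + 3) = (r - 5)*(r + 1)*(r + 4)*(r + 3)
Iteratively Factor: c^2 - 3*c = (c - 3)*(c)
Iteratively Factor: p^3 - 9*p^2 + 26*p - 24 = (p - 2)*(p^2 - 7*p + 12) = (p - 4)*(p - 2)*(p - 3)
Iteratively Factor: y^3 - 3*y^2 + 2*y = (y)*(y^2 - 3*y + 2) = y*(y - 1)*(y - 2)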